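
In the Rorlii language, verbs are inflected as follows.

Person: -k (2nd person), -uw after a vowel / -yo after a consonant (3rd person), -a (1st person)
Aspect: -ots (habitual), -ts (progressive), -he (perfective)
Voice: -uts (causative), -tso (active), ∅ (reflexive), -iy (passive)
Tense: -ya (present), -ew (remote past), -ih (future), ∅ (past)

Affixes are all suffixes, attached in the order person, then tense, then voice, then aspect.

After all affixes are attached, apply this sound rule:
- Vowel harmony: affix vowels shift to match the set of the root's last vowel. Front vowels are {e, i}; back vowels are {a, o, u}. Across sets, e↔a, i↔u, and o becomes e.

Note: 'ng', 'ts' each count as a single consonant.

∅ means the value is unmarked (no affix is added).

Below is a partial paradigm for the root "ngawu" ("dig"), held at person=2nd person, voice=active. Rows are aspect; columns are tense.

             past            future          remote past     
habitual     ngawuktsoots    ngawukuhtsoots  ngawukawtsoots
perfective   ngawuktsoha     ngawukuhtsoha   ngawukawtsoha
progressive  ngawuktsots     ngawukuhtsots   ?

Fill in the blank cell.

ngawukawtsots

Attach person 2nd person -k → ngawuk.
Attach tense remote past -ew → ngawukew.
Attach voice active -tso → ngawukewtso.
Attach aspect progressive -ts → ngawukewtsots.
Apply vowel harmony: ngawukewtsots → ngawukawtsots.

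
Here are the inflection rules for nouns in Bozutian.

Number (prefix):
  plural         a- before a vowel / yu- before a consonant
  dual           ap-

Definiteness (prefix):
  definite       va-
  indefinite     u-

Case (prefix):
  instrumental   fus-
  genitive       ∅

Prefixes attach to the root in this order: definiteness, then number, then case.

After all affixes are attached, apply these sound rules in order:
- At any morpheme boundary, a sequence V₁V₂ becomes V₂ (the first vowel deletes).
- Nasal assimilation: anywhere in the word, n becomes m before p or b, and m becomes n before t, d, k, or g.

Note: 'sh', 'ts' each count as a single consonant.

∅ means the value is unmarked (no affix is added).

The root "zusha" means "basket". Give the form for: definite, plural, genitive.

Attach definiteness definite va- → vazusha.
Attach number plural yu- (before consonant 'v') → yuvazusha.
case = genitive: zero marking, form stays yuvazusha.
Vowel deletion: no change.
Nasal assimilation: no change.

yuvazusha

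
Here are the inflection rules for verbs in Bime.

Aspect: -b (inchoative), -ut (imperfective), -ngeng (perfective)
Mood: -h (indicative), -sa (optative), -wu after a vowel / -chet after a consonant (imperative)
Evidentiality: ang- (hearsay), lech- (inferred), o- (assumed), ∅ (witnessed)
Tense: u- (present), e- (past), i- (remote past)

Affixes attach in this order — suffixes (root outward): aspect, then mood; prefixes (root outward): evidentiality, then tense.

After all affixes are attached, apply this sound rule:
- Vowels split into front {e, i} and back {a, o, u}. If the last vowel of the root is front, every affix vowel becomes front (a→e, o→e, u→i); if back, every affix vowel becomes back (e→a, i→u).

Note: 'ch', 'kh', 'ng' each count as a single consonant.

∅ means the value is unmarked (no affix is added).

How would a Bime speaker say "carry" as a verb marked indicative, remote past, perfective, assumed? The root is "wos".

Attach evidentiality assumed o- → owos.
Attach aspect perfective -ngeng → owosngeng.
Attach tense remote past i- → iowosngeng.
Attach mood indicative -h → iowosngengh.
Apply vowel harmony: iowosngengh → uowosngangh.

uowosngangh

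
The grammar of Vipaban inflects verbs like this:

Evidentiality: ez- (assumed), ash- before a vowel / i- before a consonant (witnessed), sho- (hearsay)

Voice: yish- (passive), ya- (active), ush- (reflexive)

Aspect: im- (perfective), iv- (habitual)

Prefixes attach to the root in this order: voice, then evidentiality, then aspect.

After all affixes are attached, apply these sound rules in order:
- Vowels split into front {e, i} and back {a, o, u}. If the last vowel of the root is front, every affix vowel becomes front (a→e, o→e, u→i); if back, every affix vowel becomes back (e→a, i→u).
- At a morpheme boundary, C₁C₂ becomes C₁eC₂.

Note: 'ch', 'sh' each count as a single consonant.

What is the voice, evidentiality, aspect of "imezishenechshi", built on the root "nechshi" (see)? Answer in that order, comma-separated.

reflexive, assumed, perfective

Segment: im-ez-ush-nechshi.
voice: ush- → reflexive.
evidentiality: ez- → assumed.
aspect: im- → perfective.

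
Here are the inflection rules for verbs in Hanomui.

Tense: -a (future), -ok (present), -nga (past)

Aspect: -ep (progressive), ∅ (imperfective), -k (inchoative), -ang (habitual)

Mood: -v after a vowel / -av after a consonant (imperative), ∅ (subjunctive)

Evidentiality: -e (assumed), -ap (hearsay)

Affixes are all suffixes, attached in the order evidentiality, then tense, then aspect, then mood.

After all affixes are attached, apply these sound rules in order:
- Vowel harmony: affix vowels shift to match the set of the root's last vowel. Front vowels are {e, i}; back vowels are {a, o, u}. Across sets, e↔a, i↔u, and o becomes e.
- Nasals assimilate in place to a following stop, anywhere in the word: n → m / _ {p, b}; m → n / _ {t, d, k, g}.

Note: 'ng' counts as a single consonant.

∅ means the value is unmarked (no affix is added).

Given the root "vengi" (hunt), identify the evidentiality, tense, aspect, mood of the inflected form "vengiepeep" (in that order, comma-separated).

Segment: vengi-ap-a-ep.
evidentiality: -ap → hearsay.
tense: -a → future.
aspect: -ep → progressive.
mood: ∅ → subjunctive.

hearsay, future, progressive, subjunctive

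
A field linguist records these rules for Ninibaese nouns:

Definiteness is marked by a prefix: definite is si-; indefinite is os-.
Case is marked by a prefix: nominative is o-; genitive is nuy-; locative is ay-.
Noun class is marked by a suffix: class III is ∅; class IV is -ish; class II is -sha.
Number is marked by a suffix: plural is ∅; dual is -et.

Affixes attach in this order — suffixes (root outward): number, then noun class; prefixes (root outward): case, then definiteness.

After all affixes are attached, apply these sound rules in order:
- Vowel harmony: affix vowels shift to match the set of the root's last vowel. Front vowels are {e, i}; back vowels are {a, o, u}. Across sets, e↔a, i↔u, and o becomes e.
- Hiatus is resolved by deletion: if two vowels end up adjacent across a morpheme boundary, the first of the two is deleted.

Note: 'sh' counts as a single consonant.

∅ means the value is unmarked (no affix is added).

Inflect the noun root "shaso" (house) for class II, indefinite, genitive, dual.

Attach case genitive nuy- → nuyshaso.
Attach number dual -et → nuyshasoet.
Attach noun class class II -sha → nuyshasoetsha.
Attach definiteness indefinite os- → osnuyshasoetsha.
Apply vowel harmony: osnuyshasoetsha → osnuyshasoatsha.
Apply vowel deletion: osnuyshasoatsha → osnuyshasatsha.

osnuyshasatsha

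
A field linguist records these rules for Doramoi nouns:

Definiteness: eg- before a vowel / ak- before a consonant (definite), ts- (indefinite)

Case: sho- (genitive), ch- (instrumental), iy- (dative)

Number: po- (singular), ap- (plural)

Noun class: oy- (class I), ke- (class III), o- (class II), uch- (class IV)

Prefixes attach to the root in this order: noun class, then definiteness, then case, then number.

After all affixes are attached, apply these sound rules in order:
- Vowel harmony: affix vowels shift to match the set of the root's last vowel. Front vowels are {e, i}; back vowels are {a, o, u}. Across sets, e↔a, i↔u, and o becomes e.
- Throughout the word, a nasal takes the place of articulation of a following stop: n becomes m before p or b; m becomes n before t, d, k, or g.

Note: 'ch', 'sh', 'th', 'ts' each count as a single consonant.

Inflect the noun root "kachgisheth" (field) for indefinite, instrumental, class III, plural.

epchtskekachgisheth

Attach noun class class III ke- → kekachgisheth.
Attach definiteness indefinite ts- → tskekachgisheth.
Attach case instrumental ch- → chtskekachgisheth.
Attach number plural ap- → apchtskekachgisheth.
Apply vowel harmony: apchtskekachgisheth → epchtskekachgisheth.
Nasal assimilation: no change.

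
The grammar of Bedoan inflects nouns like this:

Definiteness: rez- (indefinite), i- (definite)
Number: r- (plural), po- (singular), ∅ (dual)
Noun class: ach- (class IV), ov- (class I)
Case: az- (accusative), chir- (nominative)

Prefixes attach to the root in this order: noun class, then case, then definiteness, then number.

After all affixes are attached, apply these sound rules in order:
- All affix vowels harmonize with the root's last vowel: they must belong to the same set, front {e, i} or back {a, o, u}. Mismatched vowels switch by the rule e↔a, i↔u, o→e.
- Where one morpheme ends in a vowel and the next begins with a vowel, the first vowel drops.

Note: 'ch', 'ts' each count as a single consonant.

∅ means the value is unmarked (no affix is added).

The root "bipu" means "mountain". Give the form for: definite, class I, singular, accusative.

pazovbipu

Attach noun class class I ov- → ovbipu.
Attach case accusative az- → azovbipu.
Attach definiteness definite i- → iazovbipu.
Attach number singular po- → poiazovbipu.
Apply vowel harmony: poiazovbipu → pouazovbipu.
Apply vowel deletion: pouazovbipu → pazovbipu.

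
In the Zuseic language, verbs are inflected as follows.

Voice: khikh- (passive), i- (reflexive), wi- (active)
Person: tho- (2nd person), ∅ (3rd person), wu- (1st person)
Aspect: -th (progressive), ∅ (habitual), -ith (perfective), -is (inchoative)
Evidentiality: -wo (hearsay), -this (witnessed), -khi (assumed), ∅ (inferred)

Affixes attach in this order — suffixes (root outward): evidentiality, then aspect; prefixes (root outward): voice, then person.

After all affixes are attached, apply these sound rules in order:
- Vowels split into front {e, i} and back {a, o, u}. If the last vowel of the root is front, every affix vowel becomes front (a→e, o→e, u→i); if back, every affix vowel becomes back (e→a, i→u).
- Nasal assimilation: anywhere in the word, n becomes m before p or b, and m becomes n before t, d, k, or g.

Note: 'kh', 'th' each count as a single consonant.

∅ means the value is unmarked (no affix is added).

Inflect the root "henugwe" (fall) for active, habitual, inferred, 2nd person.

Attach voice active wi- → wihenugwe.
evidentiality = inferred: zero marking, form stays wihenugwe.
Attach person 2nd person tho- → thowihenugwe.
aspect = habitual: zero marking, form stays thowihenugwe.
Apply vowel harmony: thowihenugwe → thewihenugwe.
Nasal assimilation: no change.

thewihenugwe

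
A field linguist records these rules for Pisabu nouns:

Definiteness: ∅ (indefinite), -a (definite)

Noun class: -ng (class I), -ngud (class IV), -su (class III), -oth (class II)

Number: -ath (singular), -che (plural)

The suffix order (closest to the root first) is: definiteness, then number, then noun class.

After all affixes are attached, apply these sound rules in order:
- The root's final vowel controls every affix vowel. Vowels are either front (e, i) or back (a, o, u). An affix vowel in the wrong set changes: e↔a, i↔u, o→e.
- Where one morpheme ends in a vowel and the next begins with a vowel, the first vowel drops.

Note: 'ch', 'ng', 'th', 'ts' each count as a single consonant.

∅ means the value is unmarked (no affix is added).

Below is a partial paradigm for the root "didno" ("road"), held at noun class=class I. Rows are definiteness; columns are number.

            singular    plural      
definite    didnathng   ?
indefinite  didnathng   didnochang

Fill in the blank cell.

Attach definiteness definite -a → didnoa.
Attach number plural -che → didnoache.
Attach noun class class I -ng → didnoacheng.
Apply vowel harmony: didnoacheng → didnoachang.
Apply vowel deletion: didnoachang → didnachang.

didnachang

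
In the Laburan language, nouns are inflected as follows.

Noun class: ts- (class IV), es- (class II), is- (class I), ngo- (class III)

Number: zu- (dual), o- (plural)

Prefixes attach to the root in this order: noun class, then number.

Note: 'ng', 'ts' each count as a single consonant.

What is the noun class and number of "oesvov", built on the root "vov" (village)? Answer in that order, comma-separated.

Segment: o-es-vov.
noun class: es- → class II.
number: o- → plural.

class II, plural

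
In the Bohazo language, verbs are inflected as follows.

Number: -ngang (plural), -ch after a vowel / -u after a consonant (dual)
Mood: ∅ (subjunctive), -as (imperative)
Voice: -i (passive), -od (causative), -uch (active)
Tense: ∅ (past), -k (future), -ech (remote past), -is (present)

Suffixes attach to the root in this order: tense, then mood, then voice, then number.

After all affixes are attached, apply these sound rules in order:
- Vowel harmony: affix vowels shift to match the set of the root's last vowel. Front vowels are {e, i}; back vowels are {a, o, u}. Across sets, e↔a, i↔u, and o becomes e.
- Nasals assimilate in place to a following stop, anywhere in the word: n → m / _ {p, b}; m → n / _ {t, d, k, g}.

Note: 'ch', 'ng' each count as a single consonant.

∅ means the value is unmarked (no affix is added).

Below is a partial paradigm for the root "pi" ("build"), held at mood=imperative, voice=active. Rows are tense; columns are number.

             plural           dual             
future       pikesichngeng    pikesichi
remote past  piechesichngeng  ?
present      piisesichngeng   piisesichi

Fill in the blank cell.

piechesichi

Attach tense remote past -ech → piech.
Attach mood imperative -as → piechas.
Attach voice active -uch → piechasuch.
Attach number dual -u (after consonant 'ch') → piechasuchu.
Apply vowel harmony: piechasuchu → piechesichi.
Nasal assimilation: no change.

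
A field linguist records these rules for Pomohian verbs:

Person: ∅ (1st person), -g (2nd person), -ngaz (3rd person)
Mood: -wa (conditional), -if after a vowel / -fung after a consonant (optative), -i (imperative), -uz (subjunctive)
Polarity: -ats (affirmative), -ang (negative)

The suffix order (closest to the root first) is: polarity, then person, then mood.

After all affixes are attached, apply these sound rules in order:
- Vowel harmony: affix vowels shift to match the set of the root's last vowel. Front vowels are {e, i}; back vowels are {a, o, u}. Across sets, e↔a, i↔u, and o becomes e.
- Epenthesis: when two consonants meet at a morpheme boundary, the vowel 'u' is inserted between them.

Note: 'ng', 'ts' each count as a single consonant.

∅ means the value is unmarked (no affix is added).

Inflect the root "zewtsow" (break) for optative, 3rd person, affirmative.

Attach polarity affirmative -ats → zewtsowats.
Attach person 3rd person -ngaz → zewtsowatsngaz.
Attach mood optative -fung (after consonant 'z') → zewtsowatsngazfung.
Vowel harmony: no change.
Apply epenthesis: zewtsowatsngazfung → zewtsowatsungazufung.

zewtsowatsungazufung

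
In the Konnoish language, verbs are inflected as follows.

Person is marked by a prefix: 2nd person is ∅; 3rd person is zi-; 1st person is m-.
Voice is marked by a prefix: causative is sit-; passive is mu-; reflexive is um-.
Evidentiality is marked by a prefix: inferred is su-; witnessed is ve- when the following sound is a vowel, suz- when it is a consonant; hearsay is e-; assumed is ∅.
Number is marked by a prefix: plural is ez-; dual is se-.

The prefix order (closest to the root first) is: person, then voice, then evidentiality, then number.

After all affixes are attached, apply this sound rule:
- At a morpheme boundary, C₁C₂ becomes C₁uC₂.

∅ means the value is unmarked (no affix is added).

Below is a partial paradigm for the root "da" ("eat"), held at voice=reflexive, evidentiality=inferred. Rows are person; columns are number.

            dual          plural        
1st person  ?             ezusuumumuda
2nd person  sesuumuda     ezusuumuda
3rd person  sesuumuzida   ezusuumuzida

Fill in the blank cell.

sesuumumuda

Attach person 1st person m- → mda.
Attach voice reflexive um- → ummda.
Attach evidentiality inferred su- → suummda.
Attach number dual se- → sesuummda.
Apply epenthesis: sesuummda → sesuumumuda.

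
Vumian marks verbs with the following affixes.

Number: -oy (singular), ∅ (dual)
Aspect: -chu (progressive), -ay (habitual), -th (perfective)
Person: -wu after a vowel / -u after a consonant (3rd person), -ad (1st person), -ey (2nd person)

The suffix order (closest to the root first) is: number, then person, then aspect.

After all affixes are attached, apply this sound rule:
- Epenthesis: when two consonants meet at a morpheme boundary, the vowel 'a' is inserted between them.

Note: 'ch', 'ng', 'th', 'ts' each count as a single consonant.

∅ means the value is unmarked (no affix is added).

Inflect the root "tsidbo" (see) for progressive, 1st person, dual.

number = dual: zero marking, form stays tsidbo.
Attach person 1st person -ad → tsidboad.
Attach aspect progressive -chu → tsidboadchu.
Apply epenthesis: tsidboadchu → tsidboadachu.

tsidboadachu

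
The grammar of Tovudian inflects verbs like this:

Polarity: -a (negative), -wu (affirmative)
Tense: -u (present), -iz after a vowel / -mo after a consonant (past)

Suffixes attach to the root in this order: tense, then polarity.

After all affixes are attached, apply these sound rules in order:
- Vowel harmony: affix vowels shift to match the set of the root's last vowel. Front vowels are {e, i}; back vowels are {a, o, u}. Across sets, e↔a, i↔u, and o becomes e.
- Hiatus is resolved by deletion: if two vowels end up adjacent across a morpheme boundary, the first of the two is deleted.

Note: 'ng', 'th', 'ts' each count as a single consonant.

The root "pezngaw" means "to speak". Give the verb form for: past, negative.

pezngawma

Attach tense past -mo (after consonant 'w') → pezngawmo.
Attach polarity negative -a → pezngawmoa.
Vowel harmony: no change.
Apply vowel deletion: pezngawmoa → pezngawma.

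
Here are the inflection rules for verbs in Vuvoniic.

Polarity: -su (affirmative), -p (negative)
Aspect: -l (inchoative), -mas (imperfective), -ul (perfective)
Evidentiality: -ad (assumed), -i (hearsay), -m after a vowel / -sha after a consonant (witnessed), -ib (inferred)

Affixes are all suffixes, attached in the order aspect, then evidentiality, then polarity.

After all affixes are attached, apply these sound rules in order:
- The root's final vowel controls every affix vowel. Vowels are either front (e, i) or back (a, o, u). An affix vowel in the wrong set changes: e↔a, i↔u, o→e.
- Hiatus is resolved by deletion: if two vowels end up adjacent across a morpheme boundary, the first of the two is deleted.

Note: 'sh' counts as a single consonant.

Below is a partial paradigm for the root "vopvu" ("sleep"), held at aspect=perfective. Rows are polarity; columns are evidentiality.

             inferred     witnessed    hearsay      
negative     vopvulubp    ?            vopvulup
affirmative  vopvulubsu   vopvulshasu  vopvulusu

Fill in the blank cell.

Attach aspect perfective -ul → vopvuul.
Attach evidentiality witnessed -sha (after consonant 'l') → vopvuulsha.
Attach polarity negative -p → vopvuulshap.
Vowel harmony: no change.
Apply vowel deletion: vopvuulshap → vopvulshap.

vopvulshap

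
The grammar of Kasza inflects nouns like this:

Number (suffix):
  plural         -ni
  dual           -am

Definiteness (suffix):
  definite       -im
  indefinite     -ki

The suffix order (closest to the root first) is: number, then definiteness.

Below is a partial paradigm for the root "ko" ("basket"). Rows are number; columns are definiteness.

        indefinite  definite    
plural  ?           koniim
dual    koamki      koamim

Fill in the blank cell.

koniki

Attach number plural -ni → koni.
Attach definiteness indefinite -ki → koniki.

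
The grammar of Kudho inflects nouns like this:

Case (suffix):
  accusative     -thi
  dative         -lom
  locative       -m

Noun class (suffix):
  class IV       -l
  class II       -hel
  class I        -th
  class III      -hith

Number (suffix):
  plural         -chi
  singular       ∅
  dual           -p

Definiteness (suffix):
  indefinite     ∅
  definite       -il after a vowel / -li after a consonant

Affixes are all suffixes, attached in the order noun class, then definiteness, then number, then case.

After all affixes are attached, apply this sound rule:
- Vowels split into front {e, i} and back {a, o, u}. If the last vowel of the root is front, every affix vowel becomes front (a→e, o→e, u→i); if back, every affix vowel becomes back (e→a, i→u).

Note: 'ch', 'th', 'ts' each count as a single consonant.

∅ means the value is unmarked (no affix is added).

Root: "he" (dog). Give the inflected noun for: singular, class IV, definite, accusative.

Attach noun class class IV -l → hel.
Attach definiteness definite -li (after consonant 'l') → helli.
number = singular: zero marking, form stays helli.
Attach case accusative -thi → hellithi.
Vowel harmony: no change.

hellithi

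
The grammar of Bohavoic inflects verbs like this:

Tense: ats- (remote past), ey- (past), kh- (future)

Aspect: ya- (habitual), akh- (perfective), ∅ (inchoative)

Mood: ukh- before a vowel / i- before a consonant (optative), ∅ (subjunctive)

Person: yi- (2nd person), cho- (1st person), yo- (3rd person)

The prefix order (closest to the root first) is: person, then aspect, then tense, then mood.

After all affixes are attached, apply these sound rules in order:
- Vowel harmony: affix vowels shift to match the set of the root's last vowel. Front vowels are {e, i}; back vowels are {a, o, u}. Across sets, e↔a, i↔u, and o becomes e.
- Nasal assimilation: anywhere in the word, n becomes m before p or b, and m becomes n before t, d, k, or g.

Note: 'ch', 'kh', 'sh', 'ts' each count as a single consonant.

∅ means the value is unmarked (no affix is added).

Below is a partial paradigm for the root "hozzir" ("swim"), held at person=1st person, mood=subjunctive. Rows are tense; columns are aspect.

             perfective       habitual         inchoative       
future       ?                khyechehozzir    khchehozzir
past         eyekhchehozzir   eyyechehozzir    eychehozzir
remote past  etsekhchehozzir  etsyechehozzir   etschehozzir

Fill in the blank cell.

Attach person 1st person cho- → chohozzir.
Attach aspect perfective akh- → akhchohozzir.
Attach tense future kh- → khakhchohozzir.
mood = subjunctive: zero marking, form stays khakhchohozzir.
Apply vowel harmony: khakhchohozzir → khekhchehozzir.
Nasal assimilation: no change.

khekhchehozzir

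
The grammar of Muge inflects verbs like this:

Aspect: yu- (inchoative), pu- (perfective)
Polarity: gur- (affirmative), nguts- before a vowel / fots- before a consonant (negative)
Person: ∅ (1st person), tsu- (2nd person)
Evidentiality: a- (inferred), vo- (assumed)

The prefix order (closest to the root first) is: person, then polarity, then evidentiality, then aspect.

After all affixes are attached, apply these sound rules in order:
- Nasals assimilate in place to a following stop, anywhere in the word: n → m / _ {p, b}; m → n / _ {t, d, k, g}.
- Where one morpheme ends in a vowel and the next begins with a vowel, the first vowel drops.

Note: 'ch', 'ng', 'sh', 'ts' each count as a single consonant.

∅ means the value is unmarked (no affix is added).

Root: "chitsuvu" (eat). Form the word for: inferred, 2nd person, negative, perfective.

Attach person 2nd person tsu- → tsuchitsuvu.
Attach polarity negative fots- (before consonant 'ts') → fotstsuchitsuvu.
Attach evidentiality inferred a- → afotstsuchitsuvu.
Attach aspect perfective pu- → puafotstsuchitsuvu.
Nasal assimilation: no change.
Apply vowel deletion: puafotstsuchitsuvu → pafotstsuchitsuvu.

pafotstsuchitsuvu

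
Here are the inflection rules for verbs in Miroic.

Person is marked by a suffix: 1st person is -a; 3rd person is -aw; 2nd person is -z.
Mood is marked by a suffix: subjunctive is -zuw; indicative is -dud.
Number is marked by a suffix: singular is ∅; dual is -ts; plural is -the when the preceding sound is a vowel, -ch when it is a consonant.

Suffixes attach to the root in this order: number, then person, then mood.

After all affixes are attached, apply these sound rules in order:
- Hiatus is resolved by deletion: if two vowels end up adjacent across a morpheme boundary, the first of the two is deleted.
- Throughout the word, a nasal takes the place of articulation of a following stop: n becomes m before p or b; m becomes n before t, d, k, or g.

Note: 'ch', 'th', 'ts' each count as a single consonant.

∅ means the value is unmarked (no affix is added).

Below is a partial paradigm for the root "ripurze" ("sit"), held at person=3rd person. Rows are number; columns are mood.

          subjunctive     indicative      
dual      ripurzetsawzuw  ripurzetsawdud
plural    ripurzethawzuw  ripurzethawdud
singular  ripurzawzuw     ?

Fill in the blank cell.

number = singular: zero marking, form stays ripurze.
Attach person 3rd person -aw → ripurzeaw.
Attach mood indicative -dud → ripurzeawdud.
Apply vowel deletion: ripurzeawdud → ripurzawdud.
Nasal assimilation: no change.

ripurzawdud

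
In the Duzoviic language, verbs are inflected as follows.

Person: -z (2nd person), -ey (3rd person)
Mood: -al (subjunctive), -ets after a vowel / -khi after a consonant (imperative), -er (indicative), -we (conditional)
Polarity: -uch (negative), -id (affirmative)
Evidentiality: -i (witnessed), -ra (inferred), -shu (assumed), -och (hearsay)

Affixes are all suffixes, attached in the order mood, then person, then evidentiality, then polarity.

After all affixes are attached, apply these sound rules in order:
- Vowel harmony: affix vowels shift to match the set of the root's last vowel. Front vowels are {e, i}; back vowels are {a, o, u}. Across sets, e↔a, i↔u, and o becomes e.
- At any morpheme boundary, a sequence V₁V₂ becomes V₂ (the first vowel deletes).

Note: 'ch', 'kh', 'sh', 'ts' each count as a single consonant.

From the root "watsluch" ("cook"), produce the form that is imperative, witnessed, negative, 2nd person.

watsluchkhuzuch

Attach mood imperative -khi (after consonant 'ch') → watsluchkhi.
Attach person 2nd person -z → watsluchkhiz.
Attach evidentiality witnessed -i → watsluchkhizi.
Attach polarity negative -uch → watsluchkhiziuch.
Apply vowel harmony: watsluchkhiziuch → watsluchkhuzuuch.
Apply vowel deletion: watsluchkhuzuuch → watsluchkhuzuch.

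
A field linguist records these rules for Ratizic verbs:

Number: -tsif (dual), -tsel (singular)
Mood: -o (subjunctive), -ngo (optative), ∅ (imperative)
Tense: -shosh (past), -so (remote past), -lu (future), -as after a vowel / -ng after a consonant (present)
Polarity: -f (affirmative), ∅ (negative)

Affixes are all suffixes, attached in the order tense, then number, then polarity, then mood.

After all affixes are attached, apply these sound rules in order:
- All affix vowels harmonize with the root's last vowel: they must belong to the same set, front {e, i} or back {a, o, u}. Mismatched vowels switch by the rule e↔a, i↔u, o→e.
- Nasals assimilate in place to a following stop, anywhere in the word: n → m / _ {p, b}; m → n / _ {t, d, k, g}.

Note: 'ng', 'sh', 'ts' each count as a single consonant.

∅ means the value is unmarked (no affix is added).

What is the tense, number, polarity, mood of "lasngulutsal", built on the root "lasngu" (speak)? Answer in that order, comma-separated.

Segment: lasngu-lu-tsel.
tense: -lu → future.
number: -tsel → singular.
polarity: ∅ → negative.
mood: ∅ → imperative.

future, singular, negative, imperative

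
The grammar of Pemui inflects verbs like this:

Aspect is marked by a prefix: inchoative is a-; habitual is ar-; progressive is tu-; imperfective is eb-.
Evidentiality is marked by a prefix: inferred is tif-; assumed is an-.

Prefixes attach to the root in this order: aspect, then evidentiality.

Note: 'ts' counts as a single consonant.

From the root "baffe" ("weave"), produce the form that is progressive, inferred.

tiftubaffe

Attach aspect progressive tu- → tubaffe.
Attach evidentiality inferred tif- → tiftubaffe.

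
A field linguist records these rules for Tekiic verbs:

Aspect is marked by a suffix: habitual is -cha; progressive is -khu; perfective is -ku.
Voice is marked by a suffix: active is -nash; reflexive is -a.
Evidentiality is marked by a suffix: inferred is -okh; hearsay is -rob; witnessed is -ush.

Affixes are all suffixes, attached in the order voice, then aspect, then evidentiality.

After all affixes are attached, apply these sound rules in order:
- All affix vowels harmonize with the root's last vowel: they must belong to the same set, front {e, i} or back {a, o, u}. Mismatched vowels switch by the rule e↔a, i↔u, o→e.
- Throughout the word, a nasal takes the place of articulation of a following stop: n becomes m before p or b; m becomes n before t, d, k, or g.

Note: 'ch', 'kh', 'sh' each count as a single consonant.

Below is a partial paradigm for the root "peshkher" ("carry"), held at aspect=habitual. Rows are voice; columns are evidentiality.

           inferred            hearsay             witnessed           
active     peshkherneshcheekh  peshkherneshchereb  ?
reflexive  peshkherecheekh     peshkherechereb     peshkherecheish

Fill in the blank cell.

Attach voice active -nash → peshkhernash.
Attach aspect habitual -cha → peshkhernashcha.
Attach evidentiality witnessed -ush → peshkhernashchaush.
Apply vowel harmony: peshkhernashchaush → peshkherneshcheish.
Nasal assimilation: no change.

peshkherneshcheish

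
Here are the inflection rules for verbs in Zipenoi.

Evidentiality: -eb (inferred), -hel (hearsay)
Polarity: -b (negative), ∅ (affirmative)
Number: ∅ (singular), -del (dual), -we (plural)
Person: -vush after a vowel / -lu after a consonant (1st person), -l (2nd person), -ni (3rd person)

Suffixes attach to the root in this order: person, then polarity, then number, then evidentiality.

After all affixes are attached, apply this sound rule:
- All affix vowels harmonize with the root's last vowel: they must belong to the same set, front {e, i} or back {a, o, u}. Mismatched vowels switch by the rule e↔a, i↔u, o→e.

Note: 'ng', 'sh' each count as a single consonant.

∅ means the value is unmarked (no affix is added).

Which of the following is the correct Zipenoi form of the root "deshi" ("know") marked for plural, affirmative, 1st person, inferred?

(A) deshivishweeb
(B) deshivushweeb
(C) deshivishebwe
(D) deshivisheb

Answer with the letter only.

Attach person 1st person -vush (after vowel 'i') → deshivush.
polarity = affirmative: zero marking, form stays deshivush.
Attach number plural -we → deshivushwe.
Attach evidentiality inferred -eb → deshivushweeb.
Apply vowel harmony: deshivushweeb → deshivishweeb.
So the correct form is deshivishweeb, option (A).
(C) deshivishebwe is wrong: it has the affixes in the wrong order.
(B) deshivushweeb is wrong: it fails to apply the sound rule(s).
(D) deshivisheb is wrong: it uses singular instead of plural for number.

A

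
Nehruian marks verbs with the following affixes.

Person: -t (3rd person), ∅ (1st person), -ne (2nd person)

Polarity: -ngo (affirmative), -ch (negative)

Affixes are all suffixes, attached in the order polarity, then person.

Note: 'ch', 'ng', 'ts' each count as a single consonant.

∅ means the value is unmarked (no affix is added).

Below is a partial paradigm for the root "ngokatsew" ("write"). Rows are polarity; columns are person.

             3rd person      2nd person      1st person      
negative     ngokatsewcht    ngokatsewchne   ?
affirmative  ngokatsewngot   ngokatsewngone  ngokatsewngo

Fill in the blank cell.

ngokatsewch

Attach polarity negative -ch → ngokatsewch.
person = 1st person: zero marking, form stays ngokatsewch.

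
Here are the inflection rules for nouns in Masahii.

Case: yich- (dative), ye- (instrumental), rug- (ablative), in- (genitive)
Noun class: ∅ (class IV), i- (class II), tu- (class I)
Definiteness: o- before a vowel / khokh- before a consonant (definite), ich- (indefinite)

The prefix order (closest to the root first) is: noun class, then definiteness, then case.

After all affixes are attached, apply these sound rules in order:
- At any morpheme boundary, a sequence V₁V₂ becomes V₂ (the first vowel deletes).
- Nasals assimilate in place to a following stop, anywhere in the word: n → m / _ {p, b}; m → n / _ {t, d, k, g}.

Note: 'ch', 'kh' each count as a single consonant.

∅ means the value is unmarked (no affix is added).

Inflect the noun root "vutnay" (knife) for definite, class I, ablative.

Attach noun class class I tu- → tuvutnay.
Attach definiteness definite khokh- (before consonant 't') → khokhtuvutnay.
Attach case ablative rug- → rugkhokhtuvutnay.
Vowel deletion: no change.
Nasal assimilation: no change.

rugkhokhtuvutnay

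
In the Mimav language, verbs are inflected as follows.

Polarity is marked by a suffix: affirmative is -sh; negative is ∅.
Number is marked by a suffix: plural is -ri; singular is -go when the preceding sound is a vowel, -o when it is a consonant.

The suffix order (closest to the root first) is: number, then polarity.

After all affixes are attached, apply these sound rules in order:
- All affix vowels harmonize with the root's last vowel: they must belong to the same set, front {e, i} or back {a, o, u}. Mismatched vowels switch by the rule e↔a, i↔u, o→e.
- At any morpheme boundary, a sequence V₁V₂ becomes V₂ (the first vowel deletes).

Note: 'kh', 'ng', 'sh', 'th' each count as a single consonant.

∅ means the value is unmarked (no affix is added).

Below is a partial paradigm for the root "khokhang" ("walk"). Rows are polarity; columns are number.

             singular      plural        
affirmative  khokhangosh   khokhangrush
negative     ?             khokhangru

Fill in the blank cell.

Attach number singular -o (after consonant 'ng') → khokhango.
polarity = negative: zero marking, form stays khokhango.
Vowel harmony: no change.
Vowel deletion: no change.

khokhango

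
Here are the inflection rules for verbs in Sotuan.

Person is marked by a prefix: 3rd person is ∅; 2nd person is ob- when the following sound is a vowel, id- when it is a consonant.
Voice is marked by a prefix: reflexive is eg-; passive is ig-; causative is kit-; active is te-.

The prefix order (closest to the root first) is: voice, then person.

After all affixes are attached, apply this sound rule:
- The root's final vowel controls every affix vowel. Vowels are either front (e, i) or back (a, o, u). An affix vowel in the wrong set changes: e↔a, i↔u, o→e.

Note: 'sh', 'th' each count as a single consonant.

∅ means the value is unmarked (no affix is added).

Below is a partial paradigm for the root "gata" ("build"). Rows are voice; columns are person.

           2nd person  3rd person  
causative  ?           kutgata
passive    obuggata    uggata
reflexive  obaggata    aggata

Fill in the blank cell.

Attach voice causative kit- → kitgata.
Attach person 2nd person id- (before consonant 'k') → idkitgata.
Apply vowel harmony: idkitgata → udkutgata.

udkutgata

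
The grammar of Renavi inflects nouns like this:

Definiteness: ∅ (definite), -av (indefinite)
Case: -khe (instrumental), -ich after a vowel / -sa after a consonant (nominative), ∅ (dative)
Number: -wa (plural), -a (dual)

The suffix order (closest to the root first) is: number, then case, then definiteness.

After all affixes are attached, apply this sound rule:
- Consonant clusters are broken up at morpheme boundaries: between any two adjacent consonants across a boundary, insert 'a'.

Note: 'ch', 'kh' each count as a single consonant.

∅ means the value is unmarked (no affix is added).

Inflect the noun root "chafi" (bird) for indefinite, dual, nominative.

Attach number dual -a → chafia.
Attach case nominative -ich (after vowel 'a') → chafiaich.
Attach definiteness indefinite -av → chafiaichav.
Epenthesis: no change.

chafiaichav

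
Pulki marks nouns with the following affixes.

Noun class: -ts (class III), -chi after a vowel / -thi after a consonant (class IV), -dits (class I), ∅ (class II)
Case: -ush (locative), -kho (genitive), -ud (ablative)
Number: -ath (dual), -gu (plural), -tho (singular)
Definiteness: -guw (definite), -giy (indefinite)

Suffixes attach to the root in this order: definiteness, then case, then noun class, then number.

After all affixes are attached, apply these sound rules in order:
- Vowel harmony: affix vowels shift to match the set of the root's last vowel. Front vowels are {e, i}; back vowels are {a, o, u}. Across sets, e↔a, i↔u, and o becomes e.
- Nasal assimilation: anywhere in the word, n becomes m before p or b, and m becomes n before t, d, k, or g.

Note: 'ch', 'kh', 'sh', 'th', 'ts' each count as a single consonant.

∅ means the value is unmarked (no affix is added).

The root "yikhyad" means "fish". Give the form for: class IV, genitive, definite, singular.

Attach definiteness definite -guw → yikhyadguw.
Attach case genitive -kho → yikhyadguwkho.
Attach noun class class IV -chi (after vowel 'o') → yikhyadguwkhochi.
Attach number singular -tho → yikhyadguwkhochitho.
Apply vowel harmony: yikhyadguwkhochitho → yikhyadguwkhochutho.
Nasal assimilation: no change.

yikhyadguwkhochutho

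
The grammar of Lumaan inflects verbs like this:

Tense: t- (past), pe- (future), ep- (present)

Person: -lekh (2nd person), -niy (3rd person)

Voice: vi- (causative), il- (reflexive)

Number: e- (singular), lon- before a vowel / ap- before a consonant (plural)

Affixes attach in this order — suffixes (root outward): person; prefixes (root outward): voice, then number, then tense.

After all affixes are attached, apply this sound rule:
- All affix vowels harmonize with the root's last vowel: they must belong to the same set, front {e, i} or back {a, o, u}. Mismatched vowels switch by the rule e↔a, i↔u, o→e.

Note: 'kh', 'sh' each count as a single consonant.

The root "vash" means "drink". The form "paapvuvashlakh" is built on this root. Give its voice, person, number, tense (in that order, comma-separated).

Segment: pe-ap-vi-vash-lekh.
voice: vi- → causative.
person: -lekh → 2nd person.
number: lon/ap- → plural.
tense: pe- → future.

causative, 2nd person, plural, future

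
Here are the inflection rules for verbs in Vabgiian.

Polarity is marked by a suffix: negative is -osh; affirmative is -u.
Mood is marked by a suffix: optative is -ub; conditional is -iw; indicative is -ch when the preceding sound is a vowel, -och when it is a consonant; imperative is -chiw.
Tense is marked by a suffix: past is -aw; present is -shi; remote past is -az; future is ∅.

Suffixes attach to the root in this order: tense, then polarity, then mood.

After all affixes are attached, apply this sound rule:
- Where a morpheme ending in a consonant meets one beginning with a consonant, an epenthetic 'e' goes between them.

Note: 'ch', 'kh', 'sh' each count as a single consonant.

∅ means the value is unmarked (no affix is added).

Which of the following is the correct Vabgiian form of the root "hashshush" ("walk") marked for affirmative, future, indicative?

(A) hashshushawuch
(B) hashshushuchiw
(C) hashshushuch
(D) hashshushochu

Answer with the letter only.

tense = future: zero marking, form stays hashshush.
Attach polarity affirmative -u → hashshushu.
Attach mood indicative -ch (after vowel 'u') → hashshushuch.
Epenthesis: no change.
So the correct form is hashshushuch, option (C).
(D) hashshushochu is wrong: it has the affixes in the wrong order.
(B) hashshushuchiw is wrong: it uses imperative instead of indicative for mood.
(A) hashshushawuch is wrong: it uses past instead of future for tense.

C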